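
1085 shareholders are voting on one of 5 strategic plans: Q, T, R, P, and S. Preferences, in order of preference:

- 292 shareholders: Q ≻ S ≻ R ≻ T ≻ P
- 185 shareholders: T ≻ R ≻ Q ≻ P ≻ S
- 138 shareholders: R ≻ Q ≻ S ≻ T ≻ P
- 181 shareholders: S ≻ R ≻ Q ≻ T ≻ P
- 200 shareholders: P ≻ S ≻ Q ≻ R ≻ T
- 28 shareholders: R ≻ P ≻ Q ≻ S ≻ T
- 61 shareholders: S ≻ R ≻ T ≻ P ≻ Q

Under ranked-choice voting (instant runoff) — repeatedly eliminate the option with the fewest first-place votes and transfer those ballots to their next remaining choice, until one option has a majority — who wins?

Round 1: Q 292, T 185, R 166, P 200, S 242. Eliminate R.
Round 2: Q 430, T 185, P 228, S 242. Eliminate T.
Round 3: Q 615, P 228, S 242. Q has a majority.

Q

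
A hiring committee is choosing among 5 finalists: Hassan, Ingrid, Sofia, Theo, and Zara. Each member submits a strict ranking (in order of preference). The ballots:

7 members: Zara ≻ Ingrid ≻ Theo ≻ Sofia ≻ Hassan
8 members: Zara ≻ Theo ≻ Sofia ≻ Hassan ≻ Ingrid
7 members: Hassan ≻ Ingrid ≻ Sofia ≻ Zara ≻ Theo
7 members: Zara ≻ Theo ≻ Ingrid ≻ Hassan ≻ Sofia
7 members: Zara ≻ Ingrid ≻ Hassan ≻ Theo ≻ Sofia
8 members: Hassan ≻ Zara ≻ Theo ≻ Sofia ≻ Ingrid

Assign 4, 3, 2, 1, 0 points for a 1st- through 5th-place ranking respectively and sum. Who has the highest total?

Hassan: 7·0 + 8·1 + 7·4 + 7·1 + 7·2 + 8·4 = 89
Ingrid: 7·3 + 8·0 + 7·3 + 7·2 + 7·3 + 8·0 = 77
Sofia: 7·1 + 8·2 + 7·2 + 7·0 + 7·0 + 8·1 = 45
Theo: 7·2 + 8·3 + 7·0 + 7·3 + 7·1 + 8·2 = 82
Zara: 7·4 + 8·4 + 7·1 + 7·4 + 7·4 + 8·3 = 147
Zara has the highest Borda score (147).

Zara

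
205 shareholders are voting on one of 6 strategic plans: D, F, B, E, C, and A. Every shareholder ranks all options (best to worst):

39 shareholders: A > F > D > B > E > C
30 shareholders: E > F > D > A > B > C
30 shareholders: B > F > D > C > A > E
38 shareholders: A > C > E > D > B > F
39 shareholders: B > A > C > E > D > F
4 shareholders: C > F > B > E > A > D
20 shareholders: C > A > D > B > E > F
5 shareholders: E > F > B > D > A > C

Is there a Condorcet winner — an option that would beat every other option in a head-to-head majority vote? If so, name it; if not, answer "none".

A

A vs D: 140–65 for A.
A vs F: 136–69 for A.
A vs B: 127–78 for A.
A vs E: 166–39 for A.
A vs C: 151–54 for A.
A beats every other option head-to-head.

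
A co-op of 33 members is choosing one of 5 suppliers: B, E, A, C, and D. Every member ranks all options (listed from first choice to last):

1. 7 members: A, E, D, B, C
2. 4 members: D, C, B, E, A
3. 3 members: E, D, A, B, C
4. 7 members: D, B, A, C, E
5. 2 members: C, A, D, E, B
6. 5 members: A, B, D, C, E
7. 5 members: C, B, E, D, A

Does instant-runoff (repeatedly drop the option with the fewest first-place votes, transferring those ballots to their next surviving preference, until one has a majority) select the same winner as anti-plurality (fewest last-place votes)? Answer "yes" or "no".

yes

Instant-runoff — R1 B 0, E 3, A 12, C 7, D 11 (B out); R2 E 3, A 12, C 7, D 11 (E out); R3 A 12, C 7, D 14 (C out); R4 A 14, D 19 (D winner). Winner: D.
Anti-plurality — last-place votes: B 2, E 12, A 9, C 10, D 0. Winner: D.
The two methods agree.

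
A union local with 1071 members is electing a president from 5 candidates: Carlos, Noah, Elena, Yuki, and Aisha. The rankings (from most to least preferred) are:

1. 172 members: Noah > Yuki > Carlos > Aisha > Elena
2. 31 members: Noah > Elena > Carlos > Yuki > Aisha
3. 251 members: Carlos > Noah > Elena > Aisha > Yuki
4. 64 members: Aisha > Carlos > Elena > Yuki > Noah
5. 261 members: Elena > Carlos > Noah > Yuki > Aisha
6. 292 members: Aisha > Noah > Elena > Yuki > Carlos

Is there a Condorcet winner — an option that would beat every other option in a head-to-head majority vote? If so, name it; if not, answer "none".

Checking pairwise contests:
Elena beats Carlos 584–487.
Carlos beats Noah 576–495.
Noah beats Elena 746–325.
Carlos beats Yuki 607–464.
Carlos beats Aisha 715–356.
Every option loses at least one head-to-head, so there is no Condorcet winner.

none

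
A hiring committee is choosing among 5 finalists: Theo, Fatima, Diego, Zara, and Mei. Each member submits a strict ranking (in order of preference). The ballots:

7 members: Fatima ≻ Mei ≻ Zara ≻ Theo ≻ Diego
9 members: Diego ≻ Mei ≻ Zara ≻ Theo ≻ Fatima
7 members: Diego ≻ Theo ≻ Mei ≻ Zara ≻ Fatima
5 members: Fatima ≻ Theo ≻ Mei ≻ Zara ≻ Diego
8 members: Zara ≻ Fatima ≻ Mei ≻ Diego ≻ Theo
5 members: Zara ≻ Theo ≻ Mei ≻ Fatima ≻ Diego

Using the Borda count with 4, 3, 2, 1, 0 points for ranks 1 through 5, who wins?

Mei

Theo: 7·1 + 9·1 + 7·3 + 5·3 + 8·0 + 5·3 = 67
Fatima: 7·4 + 9·0 + 7·0 + 5·4 + 8·3 + 5·1 = 77
Diego: 7·0 + 9·4 + 7·4 + 5·0 + 8·1 + 5·0 = 72
Zara: 7·2 + 9·2 + 7·1 + 5·1 + 8·4 + 5·4 = 96
Mei: 7·3 + 9·3 + 7·2 + 5·2 + 8·2 + 5·2 = 98
Mei has the highest Borda score (98).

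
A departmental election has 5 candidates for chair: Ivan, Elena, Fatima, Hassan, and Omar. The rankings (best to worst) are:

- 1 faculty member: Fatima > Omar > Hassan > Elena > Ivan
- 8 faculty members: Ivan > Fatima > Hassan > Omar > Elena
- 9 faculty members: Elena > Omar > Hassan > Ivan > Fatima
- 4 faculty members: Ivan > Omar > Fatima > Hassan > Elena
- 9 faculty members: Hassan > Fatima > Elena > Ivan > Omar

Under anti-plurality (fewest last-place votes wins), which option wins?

Hassan

Last-place votes: Ivan 1, Elena 12, Fatima 9, Hassan 0, Omar 9.
Hassan is ranked last by the fewest voters, so Hassan wins.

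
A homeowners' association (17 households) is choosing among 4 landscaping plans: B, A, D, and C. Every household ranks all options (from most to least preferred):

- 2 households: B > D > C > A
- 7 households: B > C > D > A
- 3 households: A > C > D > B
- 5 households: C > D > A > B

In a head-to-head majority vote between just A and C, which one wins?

Voters preferring A to C: 3; preferring C to A: 14.
C wins the head-to-head.

C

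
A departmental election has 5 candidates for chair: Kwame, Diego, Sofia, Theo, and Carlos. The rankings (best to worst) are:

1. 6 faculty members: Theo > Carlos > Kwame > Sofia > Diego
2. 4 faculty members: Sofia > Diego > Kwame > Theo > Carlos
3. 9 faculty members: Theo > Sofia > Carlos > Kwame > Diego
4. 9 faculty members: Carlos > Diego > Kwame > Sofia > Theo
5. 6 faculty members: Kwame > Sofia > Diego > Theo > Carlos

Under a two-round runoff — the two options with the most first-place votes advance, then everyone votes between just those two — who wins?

Theo

Round 1 first-place votes: Kwame 6, Diego 0, Sofia 4, Theo 15, Carlos 9.
Theo and Carlos advance.
Runoff: Theo is preferred to Carlos by 25 voters; Carlos by 9.
Theo wins the runoff.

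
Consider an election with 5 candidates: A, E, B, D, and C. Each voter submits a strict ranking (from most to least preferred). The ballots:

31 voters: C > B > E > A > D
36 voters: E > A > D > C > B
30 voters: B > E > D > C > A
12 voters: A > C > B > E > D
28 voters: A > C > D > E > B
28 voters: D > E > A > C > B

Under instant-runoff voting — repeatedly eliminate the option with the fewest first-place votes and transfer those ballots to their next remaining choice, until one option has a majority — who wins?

E

Round 1: A 40, E 36, B 30, D 28, C 31. Eliminate D.
Round 2: A 40, E 64, B 30, C 31. Eliminate B.
Round 3: A 40, E 94, C 31. E has a majority.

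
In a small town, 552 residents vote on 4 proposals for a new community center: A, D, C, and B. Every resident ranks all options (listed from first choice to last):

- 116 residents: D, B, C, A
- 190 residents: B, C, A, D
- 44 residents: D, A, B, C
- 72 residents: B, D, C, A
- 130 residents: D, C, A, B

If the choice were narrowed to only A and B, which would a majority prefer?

Voters preferring A to B: 174; preferring B to A: 378.
B wins the head-to-head.

B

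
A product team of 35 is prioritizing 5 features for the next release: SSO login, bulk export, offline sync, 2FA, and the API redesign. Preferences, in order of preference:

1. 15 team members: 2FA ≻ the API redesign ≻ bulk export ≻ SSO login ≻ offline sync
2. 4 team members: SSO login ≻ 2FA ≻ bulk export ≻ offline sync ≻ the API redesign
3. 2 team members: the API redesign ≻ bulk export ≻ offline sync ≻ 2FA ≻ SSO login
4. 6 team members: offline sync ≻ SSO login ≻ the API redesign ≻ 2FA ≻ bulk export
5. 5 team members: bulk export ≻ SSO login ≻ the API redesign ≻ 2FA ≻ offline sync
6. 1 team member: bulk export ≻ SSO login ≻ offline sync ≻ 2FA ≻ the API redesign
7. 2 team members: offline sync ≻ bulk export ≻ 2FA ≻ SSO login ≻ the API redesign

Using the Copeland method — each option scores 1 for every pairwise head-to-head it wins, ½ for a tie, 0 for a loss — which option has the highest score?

SSO login: beats offline sync and the API redesign; loses to bulk export and 2FA → score 2.
bulk export: beats SSO login and offline sync; loses to 2FA and the API redesign → score 2.
offline sync: loses to SSO login, bulk export, 2FA, and the API redesign → score 0.
2FA: beats SSO login, bulk export, offline sync, and the API redesign → score 4.
the API redesign: beats bulk export and offline sync; loses to SSO login and 2FA → score 2.
2FA has the best pairwise record.

2FA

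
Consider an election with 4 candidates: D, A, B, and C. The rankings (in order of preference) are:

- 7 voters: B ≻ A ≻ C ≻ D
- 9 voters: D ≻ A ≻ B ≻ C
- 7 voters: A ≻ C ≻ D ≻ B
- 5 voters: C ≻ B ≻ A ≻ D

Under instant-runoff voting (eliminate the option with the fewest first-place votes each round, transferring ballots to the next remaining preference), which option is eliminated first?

Round 1: D 9, A 7, B 7, C 5. Eliminate C.

C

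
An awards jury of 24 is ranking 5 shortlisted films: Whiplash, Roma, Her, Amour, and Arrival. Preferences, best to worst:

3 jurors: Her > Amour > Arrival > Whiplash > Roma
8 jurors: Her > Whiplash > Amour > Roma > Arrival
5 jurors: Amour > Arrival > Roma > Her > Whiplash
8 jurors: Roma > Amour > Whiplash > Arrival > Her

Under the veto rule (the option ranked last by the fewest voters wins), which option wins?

Amour

Last-place votes: Whiplash 5, Roma 3, Her 8, Amour 0, Arrival 8.
Amour is ranked last by the fewest voters, so Amour wins.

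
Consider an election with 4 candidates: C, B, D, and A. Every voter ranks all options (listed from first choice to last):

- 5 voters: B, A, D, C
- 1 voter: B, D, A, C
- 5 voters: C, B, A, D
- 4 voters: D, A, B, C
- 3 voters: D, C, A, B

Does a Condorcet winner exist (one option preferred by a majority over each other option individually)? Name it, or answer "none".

B vs C: 10–8 for B.
B vs D: 11–7 for B.
B vs A: 11–7 for B.
B beats every other option head-to-head.

B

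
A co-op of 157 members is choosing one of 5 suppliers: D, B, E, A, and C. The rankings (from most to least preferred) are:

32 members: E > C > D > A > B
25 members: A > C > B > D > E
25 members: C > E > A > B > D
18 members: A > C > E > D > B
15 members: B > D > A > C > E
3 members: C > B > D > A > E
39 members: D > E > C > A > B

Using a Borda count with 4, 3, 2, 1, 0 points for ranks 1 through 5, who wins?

C

D: 32·2 + 25·1 + 25·0 + 18·1 + 15·3 + 3·2 + 39·4 = 314
B: 32·0 + 25·2 + 25·1 + 18·0 + 15·4 + 3·3 + 39·0 = 144
E: 32·4 + 25·0 + 25·3 + 18·2 + 15·0 + 3·0 + 39·3 = 356
A: 32·1 + 25·4 + 25·2 + 18·4 + 15·2 + 3·1 + 39·1 = 326
C: 32·3 + 25·3 + 25·4 + 18·3 + 15·1 + 3·4 + 39·2 = 430
C has the highest Borda score (430).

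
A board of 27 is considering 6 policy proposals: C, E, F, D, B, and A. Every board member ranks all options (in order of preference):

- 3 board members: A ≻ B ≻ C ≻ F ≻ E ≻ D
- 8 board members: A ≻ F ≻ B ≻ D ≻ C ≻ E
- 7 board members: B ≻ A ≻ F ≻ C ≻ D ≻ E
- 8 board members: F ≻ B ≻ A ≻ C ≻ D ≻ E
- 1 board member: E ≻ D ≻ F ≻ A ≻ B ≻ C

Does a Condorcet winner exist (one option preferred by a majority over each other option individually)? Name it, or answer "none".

Checking pairwise contests:
F beats C 24–3.
C beats E 26–1.
A beats F 18–9.
C beats D 18–9.
F beats B 17–10.
B beats A 15–12.
Every option loses at least one head-to-head, so there is no Condorcet winner.

none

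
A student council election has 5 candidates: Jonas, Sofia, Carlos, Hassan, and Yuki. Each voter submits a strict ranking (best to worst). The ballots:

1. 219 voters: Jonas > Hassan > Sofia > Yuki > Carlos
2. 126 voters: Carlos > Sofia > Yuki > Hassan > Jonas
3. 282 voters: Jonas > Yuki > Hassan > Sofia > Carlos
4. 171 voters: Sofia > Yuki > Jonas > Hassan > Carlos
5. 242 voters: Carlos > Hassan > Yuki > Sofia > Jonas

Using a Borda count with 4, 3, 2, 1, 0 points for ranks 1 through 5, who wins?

Jonas

Jonas: 219·4 + 126·0 + 282·4 + 171·2 + 242·0 = 2346
Sofia: 219·2 + 126·3 + 282·1 + 171·4 + 242·1 = 2024
Carlos: 219·0 + 126·4 + 282·0 + 171·0 + 242·4 = 1472
Hassan: 219·3 + 126·1 + 282·2 + 171·1 + 242·3 = 2244
Yuki: 219·1 + 126·2 + 282·3 + 171·3 + 242·2 = 2314
Jonas has the highest Borda score (2346).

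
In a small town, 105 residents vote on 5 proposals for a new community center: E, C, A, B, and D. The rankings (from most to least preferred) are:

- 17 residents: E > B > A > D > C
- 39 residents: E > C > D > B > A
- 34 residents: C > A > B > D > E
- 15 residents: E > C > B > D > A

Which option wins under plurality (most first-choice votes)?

First-place votes: E 71, C 34, A 0, B 0, D 0.
E has the most first-place votes.

E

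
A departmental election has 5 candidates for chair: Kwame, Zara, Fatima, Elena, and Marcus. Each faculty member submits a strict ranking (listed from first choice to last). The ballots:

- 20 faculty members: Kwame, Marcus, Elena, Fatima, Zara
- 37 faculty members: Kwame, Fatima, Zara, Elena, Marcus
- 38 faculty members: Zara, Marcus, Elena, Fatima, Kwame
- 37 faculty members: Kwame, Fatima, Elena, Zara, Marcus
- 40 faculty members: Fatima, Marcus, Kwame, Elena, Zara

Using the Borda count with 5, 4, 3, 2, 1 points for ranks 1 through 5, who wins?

Kwame: 20·5 + 37·5 + 38·1 + 37·5 + 40·3 = 628
Zara: 20·1 + 37·3 + 38·5 + 37·2 + 40·1 = 435
Fatima: 20·2 + 37·4 + 38·2 + 37·4 + 40·5 = 612
Elena: 20·3 + 37·2 + 38·3 + 37·3 + 40·2 = 439
Marcus: 20·4 + 37·1 + 38·4 + 37·1 + 40·4 = 466
Kwame has the highest Borda score (628).

Kwame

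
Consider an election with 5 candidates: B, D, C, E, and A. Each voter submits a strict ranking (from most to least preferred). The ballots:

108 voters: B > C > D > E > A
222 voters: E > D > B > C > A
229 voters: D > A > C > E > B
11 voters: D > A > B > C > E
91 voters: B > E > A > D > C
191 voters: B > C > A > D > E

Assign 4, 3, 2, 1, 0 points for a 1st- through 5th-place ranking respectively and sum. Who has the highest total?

B: 108·4 + 222·2 + 229·0 + 11·2 + 91·4 + 191·4 = 2026
D: 108·2 + 222·3 + 229·4 + 11·4 + 91·1 + 191·1 = 2124
C: 108·3 + 222·1 + 229·2 + 11·1 + 91·0 + 191·3 = 1588
E: 108·1 + 222·4 + 229·1 + 11·0 + 91·3 + 191·0 = 1498
A: 108·0 + 222·0 + 229·3 + 11·3 + 91·2 + 191·2 = 1284
D has the highest Borda score (2124).

D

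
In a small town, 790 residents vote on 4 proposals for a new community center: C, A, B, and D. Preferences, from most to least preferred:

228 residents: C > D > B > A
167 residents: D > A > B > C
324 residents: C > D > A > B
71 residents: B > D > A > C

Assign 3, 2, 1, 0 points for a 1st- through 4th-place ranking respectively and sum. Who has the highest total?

C: 228·3 + 167·0 + 324·3 + 71·0 = 1656
A: 228·0 + 167·2 + 324·1 + 71·1 = 729
B: 228·1 + 167·1 + 324·0 + 71·3 = 608
D: 228·2 + 167·3 + 324·2 + 71·2 = 1747
D has the highest Borda score (1747).

D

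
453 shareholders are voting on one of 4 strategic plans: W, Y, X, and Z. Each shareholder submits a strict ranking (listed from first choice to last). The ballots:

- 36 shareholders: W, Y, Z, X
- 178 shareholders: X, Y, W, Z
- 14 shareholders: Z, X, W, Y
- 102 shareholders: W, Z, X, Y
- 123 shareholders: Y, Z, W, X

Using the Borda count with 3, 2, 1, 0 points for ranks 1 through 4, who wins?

W: 36·3 + 178·1 + 14·1 + 102·3 + 123·1 = 729
Y: 36·2 + 178·2 + 14·0 + 102·0 + 123·3 = 797
X: 36·0 + 178·3 + 14·2 + 102·1 + 123·0 = 664
Z: 36·1 + 178·0 + 14·3 + 102·2 + 123·2 = 528
Y has the highest Borda score (797).

Y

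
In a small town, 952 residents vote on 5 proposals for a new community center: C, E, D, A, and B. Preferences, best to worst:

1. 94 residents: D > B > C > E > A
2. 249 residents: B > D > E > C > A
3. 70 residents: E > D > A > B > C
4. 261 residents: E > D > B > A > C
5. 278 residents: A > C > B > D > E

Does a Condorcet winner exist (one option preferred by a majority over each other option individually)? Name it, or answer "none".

B vs C: 674–278 for B.
B vs E: 621–331 for B.
B vs D: 527–425 for B.
B vs A: 604–348 for B.
B beats every other option head-to-head.

B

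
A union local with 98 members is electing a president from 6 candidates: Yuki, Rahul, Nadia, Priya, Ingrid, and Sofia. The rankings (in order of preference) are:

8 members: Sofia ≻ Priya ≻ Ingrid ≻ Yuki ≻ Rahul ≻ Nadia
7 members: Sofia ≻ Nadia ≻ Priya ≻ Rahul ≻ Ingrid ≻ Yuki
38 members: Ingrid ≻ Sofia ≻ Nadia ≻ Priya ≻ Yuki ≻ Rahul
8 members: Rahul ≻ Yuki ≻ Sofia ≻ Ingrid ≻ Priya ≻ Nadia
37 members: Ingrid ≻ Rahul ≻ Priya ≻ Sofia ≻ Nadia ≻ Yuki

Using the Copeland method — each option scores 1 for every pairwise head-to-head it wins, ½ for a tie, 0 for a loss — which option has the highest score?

Ingrid

Yuki: loses to Rahul, Nadia, Priya, Ingrid, and Sofia → score 0.
Rahul: beats Yuki and Nadia; loses to Priya, Ingrid, and Sofia → score 2.
Nadia: beats Yuki; loses to Rahul, Priya, Ingrid, and Sofia → score 1.
Priya: beats Yuki, Rahul, and Nadia; loses to Ingrid and Sofia → score 3.
Ingrid: beats Yuki, Rahul, Nadia, Priya, and Sofia → score 5.
Sofia: beats Yuki, Rahul, Nadia, and Priya; loses to Ingrid → score 4.
Ingrid has the best pairwise record.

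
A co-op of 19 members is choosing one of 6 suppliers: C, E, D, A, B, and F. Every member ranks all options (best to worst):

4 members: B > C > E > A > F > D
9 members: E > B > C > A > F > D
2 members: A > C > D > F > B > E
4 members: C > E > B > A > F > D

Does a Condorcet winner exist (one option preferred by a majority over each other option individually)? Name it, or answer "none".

none

Checking pairwise contests:
B beats C 13–6.
C beats E 10–9.
C beats D 19–0.
C beats A 17–2.
E beats B 13–6.
C beats F 19–0.
Every option loses at least one head-to-head, so there is no Condorcet winner.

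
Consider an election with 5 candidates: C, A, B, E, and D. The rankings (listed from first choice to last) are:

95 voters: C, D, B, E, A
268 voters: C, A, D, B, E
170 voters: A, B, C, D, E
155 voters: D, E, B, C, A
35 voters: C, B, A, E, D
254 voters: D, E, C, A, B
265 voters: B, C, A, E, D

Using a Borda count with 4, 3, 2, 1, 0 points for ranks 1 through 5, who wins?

C

C: 95·4 + 268·4 + 170·2 + 155·1 + 35·4 + 254·2 + 265·3 = 3390
A: 95·0 + 268·3 + 170·4 + 155·0 + 35·2 + 254·1 + 265·2 = 2338
B: 95·2 + 268·1 + 170·3 + 155·2 + 35·3 + 254·0 + 265·4 = 2443
E: 95·1 + 268·0 + 170·0 + 155·3 + 35·1 + 254·3 + 265·1 = 1622
D: 95·3 + 268·2 + 170·1 + 155·4 + 35·0 + 254·4 + 265·0 = 2627
C has the highest Borda score (3390).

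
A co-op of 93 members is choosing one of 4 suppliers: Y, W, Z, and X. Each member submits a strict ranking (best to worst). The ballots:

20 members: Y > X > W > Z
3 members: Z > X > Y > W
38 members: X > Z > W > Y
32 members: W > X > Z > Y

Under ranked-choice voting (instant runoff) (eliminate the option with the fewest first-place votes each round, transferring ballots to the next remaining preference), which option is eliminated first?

Z

Round 1: Y 20, W 32, Z 3, X 38. Eliminate Z.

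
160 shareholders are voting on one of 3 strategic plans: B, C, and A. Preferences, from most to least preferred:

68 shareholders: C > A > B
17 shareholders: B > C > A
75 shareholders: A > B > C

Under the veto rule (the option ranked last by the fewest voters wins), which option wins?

A

Last-place votes: B 68, C 75, A 17.
A is ranked last by the fewest voters, so A wins.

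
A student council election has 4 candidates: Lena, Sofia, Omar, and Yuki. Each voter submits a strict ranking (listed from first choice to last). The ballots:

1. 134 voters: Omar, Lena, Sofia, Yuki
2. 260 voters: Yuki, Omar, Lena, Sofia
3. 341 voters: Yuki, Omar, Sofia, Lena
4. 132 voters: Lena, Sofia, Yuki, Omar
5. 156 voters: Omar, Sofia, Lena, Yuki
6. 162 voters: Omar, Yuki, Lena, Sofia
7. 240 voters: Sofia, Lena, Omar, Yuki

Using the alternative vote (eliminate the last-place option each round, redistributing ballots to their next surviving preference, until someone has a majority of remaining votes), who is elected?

Round 1: Lena 132, Sofia 240, Omar 452, Yuki 601. Eliminate Lena.
Round 2: Sofia 372, Omar 452, Yuki 601. Eliminate Sofia.
Round 3: Omar 692, Yuki 733. Yuki has a majority.

Yuki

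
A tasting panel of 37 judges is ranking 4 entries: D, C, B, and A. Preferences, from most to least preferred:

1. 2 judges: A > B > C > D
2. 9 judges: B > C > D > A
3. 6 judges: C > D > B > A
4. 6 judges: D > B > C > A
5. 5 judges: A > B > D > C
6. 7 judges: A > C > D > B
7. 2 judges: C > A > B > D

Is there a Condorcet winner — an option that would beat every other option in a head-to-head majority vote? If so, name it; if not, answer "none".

Checking pairwise contests:
C beats D 26–11.
B beats C 22–15.
D beats B 19–18.
D beats A 21–16.
Every option loses at least one head-to-head, so there is no Condorcet winner.

none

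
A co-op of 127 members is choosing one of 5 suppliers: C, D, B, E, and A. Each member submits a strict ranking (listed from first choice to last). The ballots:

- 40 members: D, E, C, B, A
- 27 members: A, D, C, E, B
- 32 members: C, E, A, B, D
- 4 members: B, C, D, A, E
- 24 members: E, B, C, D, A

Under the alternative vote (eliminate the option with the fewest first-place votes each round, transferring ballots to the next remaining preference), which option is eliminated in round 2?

Round 1: C 32, D 40, B 4, E 24, A 27. Eliminate B.
Round 2: C 36, D 40, E 24, A 27. Eliminate E.

E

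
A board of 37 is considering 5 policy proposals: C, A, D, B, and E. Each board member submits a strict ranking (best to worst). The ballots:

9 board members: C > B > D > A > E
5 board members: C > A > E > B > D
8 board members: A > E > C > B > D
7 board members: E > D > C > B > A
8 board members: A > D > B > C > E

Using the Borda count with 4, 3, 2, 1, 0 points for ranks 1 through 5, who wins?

C

C: 9·4 + 5·4 + 8·2 + 7·2 + 8·1 = 94
A: 9·1 + 5·3 + 8·4 + 7·0 + 8·4 = 88
D: 9·2 + 5·0 + 8·0 + 7·3 + 8·3 = 63
B: 9·3 + 5·1 + 8·1 + 7·1 + 8·2 = 63
E: 9·0 + 5·2 + 8·3 + 7·4 + 8·0 = 62
C has the highest Borda score (94).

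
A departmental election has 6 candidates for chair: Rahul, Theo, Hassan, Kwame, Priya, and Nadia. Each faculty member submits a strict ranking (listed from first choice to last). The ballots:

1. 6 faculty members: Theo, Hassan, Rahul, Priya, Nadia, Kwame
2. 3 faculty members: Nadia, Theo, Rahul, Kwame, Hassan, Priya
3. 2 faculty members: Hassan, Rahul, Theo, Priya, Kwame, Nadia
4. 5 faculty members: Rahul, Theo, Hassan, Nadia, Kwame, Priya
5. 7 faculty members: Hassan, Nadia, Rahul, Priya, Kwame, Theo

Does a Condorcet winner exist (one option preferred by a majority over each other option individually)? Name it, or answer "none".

none

Checking pairwise contests:
Hassan beats Rahul 15–8.
Rahul beats Theo 14–9.
Theo beats Hassan 14–9.
Rahul beats Kwame 23–0.
Rahul beats Priya 23–0.
Rahul beats Nadia 13–10.
Every option loses at least one head-to-head, so there is no Condorcet winner.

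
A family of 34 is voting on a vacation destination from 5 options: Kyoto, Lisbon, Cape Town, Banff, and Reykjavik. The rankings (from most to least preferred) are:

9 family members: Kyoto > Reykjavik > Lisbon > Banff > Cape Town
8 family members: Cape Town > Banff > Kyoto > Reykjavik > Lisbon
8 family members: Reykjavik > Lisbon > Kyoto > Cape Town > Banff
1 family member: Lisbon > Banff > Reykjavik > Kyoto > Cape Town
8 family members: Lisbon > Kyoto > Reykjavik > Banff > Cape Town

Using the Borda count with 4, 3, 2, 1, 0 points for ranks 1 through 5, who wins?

Kyoto

Kyoto: 9·4 + 8·2 + 8·2 + 1·1 + 8·3 = 93
Lisbon: 9·2 + 8·0 + 8·3 + 1·4 + 8·4 = 78
Cape Town: 9·0 + 8·4 + 8·1 + 1·0 + 8·0 = 40
Banff: 9·1 + 8·3 + 8·0 + 1·3 + 8·1 = 44
Reykjavik: 9·3 + 8·1 + 8·4 + 1·2 + 8·2 = 85
Kyoto has the highest Borda score (93).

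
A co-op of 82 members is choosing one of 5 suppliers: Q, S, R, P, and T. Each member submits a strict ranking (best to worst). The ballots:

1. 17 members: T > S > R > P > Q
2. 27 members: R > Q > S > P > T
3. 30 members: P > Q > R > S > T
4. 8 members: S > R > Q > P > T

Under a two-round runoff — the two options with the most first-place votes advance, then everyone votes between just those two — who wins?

R

Round 1 first-place votes: Q 0, S 8, R 27, P 30, T 17.
P and R advance.
Runoff: P is preferred to R by 30 voters; R by 52.
R wins the runoff.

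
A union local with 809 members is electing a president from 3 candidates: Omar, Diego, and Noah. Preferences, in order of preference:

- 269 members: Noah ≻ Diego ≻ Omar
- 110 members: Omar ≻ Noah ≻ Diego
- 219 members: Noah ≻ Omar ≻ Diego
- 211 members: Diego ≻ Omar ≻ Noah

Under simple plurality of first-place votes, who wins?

First-place votes: Omar 110, Diego 211, Noah 488.
Noah has the most first-place votes.

Noah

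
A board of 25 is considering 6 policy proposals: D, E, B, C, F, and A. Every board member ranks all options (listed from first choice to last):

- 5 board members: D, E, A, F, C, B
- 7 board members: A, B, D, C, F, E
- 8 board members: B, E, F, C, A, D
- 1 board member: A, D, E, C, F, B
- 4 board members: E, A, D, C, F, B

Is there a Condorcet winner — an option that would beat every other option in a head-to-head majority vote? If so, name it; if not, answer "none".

Checking pairwise contests:
B beats D 15–10.
D beats E 13–12.
A beats B 17–8.
D beats C 17–8.
D beats F 17–8.
E beats A 17–8.
Every option loses at least one head-to-head, so there is no Condorcet winner.

none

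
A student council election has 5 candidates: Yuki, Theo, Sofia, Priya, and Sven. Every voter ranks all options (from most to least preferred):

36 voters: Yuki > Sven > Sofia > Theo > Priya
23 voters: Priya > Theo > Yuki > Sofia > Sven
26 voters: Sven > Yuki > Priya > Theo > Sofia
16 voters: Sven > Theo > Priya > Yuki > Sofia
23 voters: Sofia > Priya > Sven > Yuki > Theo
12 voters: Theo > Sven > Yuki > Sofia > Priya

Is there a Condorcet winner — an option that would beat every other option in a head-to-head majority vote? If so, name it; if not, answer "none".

Sven

Sven vs Yuki: 77–59 for Sven.
Sven vs Theo: 101–35 for Sven.
Sven vs Sofia: 90–46 for Sven.
Sven vs Priya: 90–46 for Sven.
Sven beats every other option head-to-head.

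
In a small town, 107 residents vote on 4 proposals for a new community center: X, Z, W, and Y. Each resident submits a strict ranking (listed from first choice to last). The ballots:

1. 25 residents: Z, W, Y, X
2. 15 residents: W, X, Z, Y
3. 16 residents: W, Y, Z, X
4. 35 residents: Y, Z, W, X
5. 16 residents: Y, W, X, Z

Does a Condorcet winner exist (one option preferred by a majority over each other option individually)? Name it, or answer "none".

none

Checking pairwise contests:
Z beats X 76–31.
Y beats Z 67–40.
Z beats W 60–47.
W beats Y 56–51.
Every option loses at least one head-to-head, so there is no Condorcet winner.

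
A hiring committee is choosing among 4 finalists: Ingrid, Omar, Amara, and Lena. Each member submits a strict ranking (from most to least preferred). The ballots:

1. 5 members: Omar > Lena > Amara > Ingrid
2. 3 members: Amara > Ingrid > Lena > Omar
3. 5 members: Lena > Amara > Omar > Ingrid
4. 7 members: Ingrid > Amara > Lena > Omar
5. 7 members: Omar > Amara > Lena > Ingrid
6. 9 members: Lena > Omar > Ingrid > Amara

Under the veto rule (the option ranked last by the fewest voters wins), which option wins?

Last-place votes: Ingrid 17, Omar 10, Amara 9, Lena 0.
Lena is ranked last by the fewest voters, so Lena wins.

Lena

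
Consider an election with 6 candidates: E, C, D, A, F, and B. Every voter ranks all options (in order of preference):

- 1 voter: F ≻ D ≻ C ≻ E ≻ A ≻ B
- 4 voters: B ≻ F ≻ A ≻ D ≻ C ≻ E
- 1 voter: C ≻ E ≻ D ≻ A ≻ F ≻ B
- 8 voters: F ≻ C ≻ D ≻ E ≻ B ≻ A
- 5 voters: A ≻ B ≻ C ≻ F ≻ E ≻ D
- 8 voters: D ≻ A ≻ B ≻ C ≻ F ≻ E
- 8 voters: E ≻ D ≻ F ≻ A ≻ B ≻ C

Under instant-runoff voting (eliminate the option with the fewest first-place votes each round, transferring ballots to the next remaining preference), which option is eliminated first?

Round 1: E 8, C 1, D 8, A 5, F 9, B 4. Eliminate C.

C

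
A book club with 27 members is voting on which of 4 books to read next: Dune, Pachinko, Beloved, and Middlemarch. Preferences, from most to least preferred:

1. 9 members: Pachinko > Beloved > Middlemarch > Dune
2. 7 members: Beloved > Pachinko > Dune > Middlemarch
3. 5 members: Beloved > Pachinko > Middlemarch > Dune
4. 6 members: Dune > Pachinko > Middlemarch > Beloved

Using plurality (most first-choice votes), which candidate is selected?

First-place votes: Dune 6, Pachinko 9, Beloved 12, Middlemarch 0.
Beloved has the most first-place votes.

Beloved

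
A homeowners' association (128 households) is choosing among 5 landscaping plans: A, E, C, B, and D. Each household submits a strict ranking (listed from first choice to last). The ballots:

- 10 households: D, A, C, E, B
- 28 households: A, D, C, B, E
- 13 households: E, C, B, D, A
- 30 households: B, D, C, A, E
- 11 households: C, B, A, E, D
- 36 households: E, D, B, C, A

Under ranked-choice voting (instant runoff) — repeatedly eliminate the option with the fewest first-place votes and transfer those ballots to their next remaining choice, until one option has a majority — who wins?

Round 1: A 28, E 49, C 11, B 30, D 10. Eliminate D.
Round 2: A 38, E 49, C 11, B 30. Eliminate C.
Round 3: A 38, E 49, B 41. Eliminate A.
Round 4: E 59, B 69. B has a majority.

B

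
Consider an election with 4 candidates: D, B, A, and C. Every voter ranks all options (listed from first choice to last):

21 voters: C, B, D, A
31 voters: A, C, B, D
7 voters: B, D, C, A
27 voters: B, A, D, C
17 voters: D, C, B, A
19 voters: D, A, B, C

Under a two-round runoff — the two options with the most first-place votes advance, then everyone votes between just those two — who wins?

B

Round 1 first-place votes: D 36, B 34, A 31, C 21.
D and B advance.
Runoff: D is preferred to B by 36 voters; B by 86.
B wins the runoff.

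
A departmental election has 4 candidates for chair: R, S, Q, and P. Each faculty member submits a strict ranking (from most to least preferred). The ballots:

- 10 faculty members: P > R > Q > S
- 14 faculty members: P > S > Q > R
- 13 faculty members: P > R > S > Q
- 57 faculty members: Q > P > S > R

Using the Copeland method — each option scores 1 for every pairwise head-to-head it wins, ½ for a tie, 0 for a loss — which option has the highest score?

R: loses to S, Q, and P → score 0.
S: beats R; loses to Q and P → score 1.
Q: beats R, S, and P → score 3.
P: beats R and S; loses to Q → score 2.
Q has the best pairwise record.

Q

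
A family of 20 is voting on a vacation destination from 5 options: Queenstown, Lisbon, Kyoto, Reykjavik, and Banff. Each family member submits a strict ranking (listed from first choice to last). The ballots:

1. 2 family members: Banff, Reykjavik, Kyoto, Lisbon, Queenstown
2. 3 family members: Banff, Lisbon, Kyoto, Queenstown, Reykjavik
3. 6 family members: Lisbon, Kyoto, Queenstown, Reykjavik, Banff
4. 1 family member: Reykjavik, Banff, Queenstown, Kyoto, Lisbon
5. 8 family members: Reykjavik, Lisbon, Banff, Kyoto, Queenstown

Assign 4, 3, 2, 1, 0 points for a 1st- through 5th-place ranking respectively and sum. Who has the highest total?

Lisbon

Queenstown: 2·0 + 3·1 + 6·2 + 1·2 + 8·0 = 17
Lisbon: 2·1 + 3·3 + 6·4 + 1·0 + 8·3 = 59
Kyoto: 2·2 + 3·2 + 6·3 + 1·1 + 8·1 = 37
Reykjavik: 2·3 + 3·0 + 6·1 + 1·4 + 8·4 = 48
Banff: 2·4 + 3·4 + 6·0 + 1·3 + 8·2 = 39
Lisbon has the highest Borda score (59).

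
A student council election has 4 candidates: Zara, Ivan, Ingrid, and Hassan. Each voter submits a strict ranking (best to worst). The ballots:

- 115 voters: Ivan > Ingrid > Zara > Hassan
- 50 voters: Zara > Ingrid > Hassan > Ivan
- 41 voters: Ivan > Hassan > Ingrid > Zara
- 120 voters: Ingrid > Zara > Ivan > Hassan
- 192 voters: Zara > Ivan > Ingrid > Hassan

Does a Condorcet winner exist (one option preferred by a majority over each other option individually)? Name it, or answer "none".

none

Checking pairwise contests:
Ingrid beats Zara 276–242.
Zara beats Ivan 362–156.
Ivan beats Ingrid 348–170.
Zara beats Hassan 477–41.
Every option loses at least one head-to-head, so there is no Condorcet winner.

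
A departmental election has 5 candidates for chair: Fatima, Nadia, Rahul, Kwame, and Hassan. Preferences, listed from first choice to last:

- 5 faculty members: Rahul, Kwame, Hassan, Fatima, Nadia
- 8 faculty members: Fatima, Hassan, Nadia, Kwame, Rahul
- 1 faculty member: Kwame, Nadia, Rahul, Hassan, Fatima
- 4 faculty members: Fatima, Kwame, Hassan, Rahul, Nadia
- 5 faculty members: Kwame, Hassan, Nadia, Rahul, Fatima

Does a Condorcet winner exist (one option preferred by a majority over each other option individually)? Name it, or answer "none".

Fatima

Fatima vs Nadia: 17–6 for Fatima.
Fatima vs Rahul: 12–11 for Fatima.
Fatima vs Kwame: 12–11 for Fatima.
Fatima vs Hassan: 12–11 for Fatima.
Fatima beats every other option head-to-head.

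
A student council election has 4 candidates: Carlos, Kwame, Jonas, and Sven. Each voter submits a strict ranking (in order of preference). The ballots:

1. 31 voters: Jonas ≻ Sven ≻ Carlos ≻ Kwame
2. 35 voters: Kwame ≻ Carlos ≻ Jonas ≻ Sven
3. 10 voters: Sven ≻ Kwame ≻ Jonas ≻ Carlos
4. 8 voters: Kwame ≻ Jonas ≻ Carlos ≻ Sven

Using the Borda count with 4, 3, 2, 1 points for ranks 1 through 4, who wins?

Carlos: 31·2 + 35·3 + 10·1 + 8·2 = 193
Kwame: 31·1 + 35·4 + 10·3 + 8·4 = 233
Jonas: 31·4 + 35·2 + 10·2 + 8·3 = 238
Sven: 31·3 + 35·1 + 10·4 + 8·1 = 176
Jonas has the highest Borda score (238).

Jonas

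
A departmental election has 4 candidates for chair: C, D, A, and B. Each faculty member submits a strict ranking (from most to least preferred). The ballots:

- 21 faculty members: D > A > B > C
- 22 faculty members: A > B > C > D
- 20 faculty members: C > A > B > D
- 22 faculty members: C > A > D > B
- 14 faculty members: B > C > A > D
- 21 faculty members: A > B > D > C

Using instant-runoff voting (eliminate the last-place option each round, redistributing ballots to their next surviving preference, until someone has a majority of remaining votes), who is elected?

Round 1: C 42, D 21, A 43, B 14. Eliminate B.
Round 2: C 56, D 21, A 43. Eliminate D.
Round 3: C 56, A 64. A has a majority.

A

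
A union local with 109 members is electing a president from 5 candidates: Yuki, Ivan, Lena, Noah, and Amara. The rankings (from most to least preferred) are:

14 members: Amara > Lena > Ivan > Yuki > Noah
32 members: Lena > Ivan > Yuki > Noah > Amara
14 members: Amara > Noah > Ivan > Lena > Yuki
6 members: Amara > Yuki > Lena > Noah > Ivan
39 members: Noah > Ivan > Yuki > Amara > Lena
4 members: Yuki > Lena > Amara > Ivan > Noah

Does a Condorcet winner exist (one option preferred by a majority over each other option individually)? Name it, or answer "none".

Checking pairwise contests:
Ivan beats Yuki 99–10.
Lena beats Ivan 56–53.
Amara beats Lena 73–36.
Yuki beats Noah 56–53.
Yuki beats Amara 75–34.
Every option loses at least one head-to-head, so there is no Condorcet winner.

none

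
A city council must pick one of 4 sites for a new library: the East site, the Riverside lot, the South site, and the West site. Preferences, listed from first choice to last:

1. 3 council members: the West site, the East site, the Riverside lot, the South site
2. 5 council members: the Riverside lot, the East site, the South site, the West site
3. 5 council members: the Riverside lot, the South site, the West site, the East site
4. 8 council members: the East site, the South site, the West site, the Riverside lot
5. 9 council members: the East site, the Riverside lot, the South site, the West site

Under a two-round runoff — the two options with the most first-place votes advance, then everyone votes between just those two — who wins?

the East site

Round 1 first-place votes: the East site 17, the Riverside lot 10, the South site 0, the West site 3.
the East site and the Riverside lot advance.
Runoff: the East site is preferred to the Riverside lot by 20 voters; the Riverside lot by 10.
the East site wins the runoff.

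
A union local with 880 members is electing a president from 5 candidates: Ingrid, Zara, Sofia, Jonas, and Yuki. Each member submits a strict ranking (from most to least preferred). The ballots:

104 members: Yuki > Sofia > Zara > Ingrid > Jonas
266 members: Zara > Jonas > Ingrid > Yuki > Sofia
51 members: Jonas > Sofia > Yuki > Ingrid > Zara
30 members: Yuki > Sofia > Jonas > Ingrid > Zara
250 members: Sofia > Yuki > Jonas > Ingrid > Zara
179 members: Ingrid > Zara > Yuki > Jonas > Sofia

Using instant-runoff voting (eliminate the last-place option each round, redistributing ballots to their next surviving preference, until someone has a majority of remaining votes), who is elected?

Round 1: Ingrid 179, Zara 266, Sofia 250, Jonas 51, Yuki 134. Eliminate Jonas.
Round 2: Ingrid 179, Zara 266, Sofia 301, Yuki 134. Eliminate Yuki.
Round 3: Ingrid 179, Zara 266, Sofia 435. Eliminate Ingrid.
Round 4: Zara 445, Sofia 435. Zara has a majority.

Zara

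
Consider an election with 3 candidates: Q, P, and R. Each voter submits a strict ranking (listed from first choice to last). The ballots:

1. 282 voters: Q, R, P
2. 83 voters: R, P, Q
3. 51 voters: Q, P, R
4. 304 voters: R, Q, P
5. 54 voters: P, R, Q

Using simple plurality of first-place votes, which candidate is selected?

R

First-place votes: Q 333, P 54, R 387.
R has the most first-place votes.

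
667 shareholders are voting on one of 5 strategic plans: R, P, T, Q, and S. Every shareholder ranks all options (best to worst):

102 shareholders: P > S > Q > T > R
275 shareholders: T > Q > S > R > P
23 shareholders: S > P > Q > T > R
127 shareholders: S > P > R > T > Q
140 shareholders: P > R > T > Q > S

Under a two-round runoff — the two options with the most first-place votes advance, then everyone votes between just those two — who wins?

Round 1 first-place votes: R 0, P 242, T 275, Q 0, S 150.
T and P advance.
Runoff: T is preferred to P by 275 voters; P by 392.
P wins the runoff.

P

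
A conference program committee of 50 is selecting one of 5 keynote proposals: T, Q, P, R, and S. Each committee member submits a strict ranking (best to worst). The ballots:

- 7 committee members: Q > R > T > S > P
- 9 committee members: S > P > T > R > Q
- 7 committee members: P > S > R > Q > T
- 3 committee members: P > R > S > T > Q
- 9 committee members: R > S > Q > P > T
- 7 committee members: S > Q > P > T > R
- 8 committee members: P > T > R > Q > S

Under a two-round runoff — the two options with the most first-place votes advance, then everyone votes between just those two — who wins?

S

Round 1 first-place votes: T 0, Q 7, P 18, R 9, S 16.
P and S advance.
Runoff: P is preferred to S by 18 voters; S by 32.
S wins the runoff.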